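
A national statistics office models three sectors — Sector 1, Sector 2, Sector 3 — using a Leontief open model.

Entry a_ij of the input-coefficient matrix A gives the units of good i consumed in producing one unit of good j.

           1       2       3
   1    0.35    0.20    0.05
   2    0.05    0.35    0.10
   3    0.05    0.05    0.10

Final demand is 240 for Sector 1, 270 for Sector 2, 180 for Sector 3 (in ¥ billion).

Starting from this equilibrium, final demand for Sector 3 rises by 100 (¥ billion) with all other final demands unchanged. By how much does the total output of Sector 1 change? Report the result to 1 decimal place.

Δx_1 = 14.4

I − A =
  [   0.65    -0.20    -0.05]
  [  -0.05     0.65    -0.10]
  [  -0.05    -0.05     0.90]
Cofactors of I−A, C_ij = (−1)^(i+j)·(minor ij) (rows/columns in the sector order above):
  C_11 = (0.65)(0.90) − (-0.10)(-0.05) = 0.5800
  C_12 = −[(-0.05)(0.90) − (-0.10)(-0.05)] = 0.0500
  C_13 = (-0.05)(-0.05) − (0.65)(-0.05) = 0.0350
  C_21 = −[(-0.20)(0.90) − (-0.05)(-0.05)] = 0.1825
  C_22 = (0.65)(0.90) − (-0.05)(-0.05) = 0.5825
  C_23 = −[(0.65)(-0.05) − (-0.20)(-0.05)] = 0.0425
  C_31 = (-0.20)(-0.10) − (-0.05)(0.65) = 0.0525
  C_32 = −[(0.65)(-0.10) − (-0.05)(-0.05)] = 0.0675
  C_33 = (0.65)(0.65) − (-0.20)(-0.05) = 0.4125
det(I−A) = Σ_j (I−A)_1j·C_1j = (0.65)(0.5800) + (-0.20)(0.0500) + (-0.05)(0.0350) = 0.36525
adj(I−A) = Cᵀ =
  [ 0.5800   0.1825   0.0525]
  [ 0.0500   0.5825   0.0675]
  [ 0.0350   0.0425   0.4125]
(I − A)⁻¹ = adj(I−A) / det(I−A) ≈
  [   1.5880     0.4997     0.1437]
  [   0.1369     1.5948     0.1848]
  [   0.0958     0.1164     1.1294]
Δx = (I − A)⁻¹ Δd with Δd having +100 in the Sector 3 component and 0 elsewhere.
So Δx_1 = L_13 · (+100), where L_13 = adj(I−A)_13 / det(I−A) = 0.0525 / 0.36525.
Δx_1 = 0.0525 × (+100) / 0.36525 = 5.25 / 0.36525 ≈ 14.4.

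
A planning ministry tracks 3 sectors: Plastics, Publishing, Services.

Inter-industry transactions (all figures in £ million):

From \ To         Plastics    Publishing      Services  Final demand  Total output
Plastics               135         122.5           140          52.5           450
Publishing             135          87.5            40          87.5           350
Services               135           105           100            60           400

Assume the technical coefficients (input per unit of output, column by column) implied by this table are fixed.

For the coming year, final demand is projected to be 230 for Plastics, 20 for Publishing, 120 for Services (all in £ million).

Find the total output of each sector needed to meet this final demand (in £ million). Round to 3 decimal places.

x_1 = 955.411, x_2 = 508.225, x_3 = 745.455

Technical coefficients a_ij = z_ij / X_j:
  a_11 = 135/450 = 0.30, a_21 = 135/450 = 0.30, a_31 = 135/450 = 0.30
  a_12 = 122.5/350 = 0.35, a_22 = 87.5/350 = 0.25, a_32 = 105/350 = 0.30
  a_13 = 140/400 = 0.35, a_23 = 40/400 = 0.10, a_33 = 100/400 = 0.25
I − A =
  [   0.70    -0.35    -0.35]
  [  -0.30     0.75    -0.10]
  [  -0.30    -0.30     0.75]
Cofactors of I−A, C_ij = (−1)^(i+j)·(minor ij) (rows/columns in the sector order above):
  C_11 = (0.75)(0.75) − (-0.10)(-0.30) = 0.5325
  C_12 = −[(-0.30)(0.75) − (-0.10)(-0.30)] = 0.2550
  C_13 = (-0.30)(-0.30) − (0.75)(-0.30) = 0.3150
  C_21 = −[(-0.35)(0.75) − (-0.35)(-0.30)] = 0.3675
  C_22 = (0.70)(0.75) − (-0.35)(-0.30) = 0.4200
  C_23 = −[(0.70)(-0.30) − (-0.35)(-0.30)] = 0.3150
  C_31 = (-0.35)(-0.10) − (-0.35)(0.75) = 0.2975
  C_32 = −[(0.70)(-0.10) − (-0.35)(-0.30)] = 0.1750
  C_33 = (0.70)(0.75) − (-0.35)(-0.30) = 0.4200
det(I−A) = Σ_j (I−A)_1j·C_1j = (0.70)(0.5325) + (-0.35)(0.2550) + (-0.35)(0.3150) = 0.17325
adj(I−A) = Cᵀ =
  [ 0.5325   0.3675   0.2975]
  [ 0.2550   0.4200   0.1750]
  [ 0.3150   0.3150   0.4200]
(I − A)⁻¹ = adj(I−A) / det(I−A) ≈
  [   3.0736     2.1212     1.7172]
  [   1.4719     2.4242     1.0101]
  [   1.8182     1.8182     2.4242]
x = (I − A)⁻¹ d = adj(I−A)·d / det(I−A), with det(I−A) = 0.17325:
  x_1 = (0.5325·230 + 0.3675·20 + 0.2975·120) / 0.17325 = 165.525 / 0.17325 ≈ 955.411
  x_2 = (0.2550·230 + 0.4200·20 + 0.1750·120) / 0.17325 = 88.05 / 0.17325 ≈ 508.225
  x_3 = (0.3150·230 + 0.3150·20 + 0.4200·120) / 0.17325 = 129.15 / 0.17325 ≈ 745.455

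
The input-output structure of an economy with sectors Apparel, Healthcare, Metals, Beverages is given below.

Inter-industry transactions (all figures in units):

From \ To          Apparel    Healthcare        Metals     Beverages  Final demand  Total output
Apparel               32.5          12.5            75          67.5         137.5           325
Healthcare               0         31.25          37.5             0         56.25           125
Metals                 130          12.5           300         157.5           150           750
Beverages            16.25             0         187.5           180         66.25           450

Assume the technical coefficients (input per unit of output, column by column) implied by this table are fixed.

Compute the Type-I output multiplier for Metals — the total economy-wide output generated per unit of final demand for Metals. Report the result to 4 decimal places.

Technical coefficients a_ij = z_ij / X_j:
  a_11 = 32.5/325 = 0.10, a_21 = 0/325 = 0.00, a_31 = 130/325 = 0.40, a_41 = 16.25/325 = 0.05
  a_12 = 12.5/125 = 0.10, a_22 = 31.25/125 = 0.25, a_32 = 12.5/125 = 0.10, a_42 = 0/125 = 0.00
  a_13 = 75/750 = 0.10, a_23 = 37.5/750 = 0.05, a_33 = 300/750 = 0.40, a_43 = 187.5/750 = 0.25
  a_14 = 67.5/450 = 0.15, a_24 = 0/450 = 0.00, a_34 = 157.5/450 = 0.35, a_44 = 180/450 = 0.40
I − A =
  [   0.90    -0.10    -0.10    -0.15]
  [   0.00     0.75    -0.05     0.00]
  [  -0.40    -0.10     0.60    -0.35]
  [  -0.05     0.00    -0.25     0.60]
Compute the cofactors C_ij = (−1)^(i+j)·(3×3 minor ij) of I−A; the adjugate is their transpose:
adj(I−A) = Cᵀ =
  [ 0.201375   0.037000   0.076125   0.094750]
  [ 0.012875   0.200000   0.026625   0.018750]
  [ 0.193125   0.079000   0.399375   0.281250]
  [ 0.097250   0.036000   0.172750   0.368500]
det(I−A) = Σ_j (I−A)_1j·C_1j = (0.90)(0.201375) + (-0.10)(0.012875) + (-0.10)(0.193125) + (-0.15)(0.097250) = 0.14605
(I − A)⁻¹ = adj(I−A) / det(I−A) ≈
  [   1.37881     0.25334     0.52123     0.64875]
  [   0.08815     1.36939     0.18230     0.12838]
  [   1.32232     0.54091     2.73451     1.92571]
  [   0.66587     0.24649     1.18281     2.52311]
The output multiplier for sector j is the column-j sum of the Leontief inverse (I − A)⁻¹ = adj(I−A) / det(I−A).
Column 3 of adj(I−A): (0.076125, 0.026625, 0.399375, 0.172750); det(I−A) = 0.14605.
m_3 = (0.076125 + 0.026625 + 0.399375 + 0.172750) / 0.14605 = 0.674875 / 0.14605 ≈ 4.6208.

m_3 = 4.6208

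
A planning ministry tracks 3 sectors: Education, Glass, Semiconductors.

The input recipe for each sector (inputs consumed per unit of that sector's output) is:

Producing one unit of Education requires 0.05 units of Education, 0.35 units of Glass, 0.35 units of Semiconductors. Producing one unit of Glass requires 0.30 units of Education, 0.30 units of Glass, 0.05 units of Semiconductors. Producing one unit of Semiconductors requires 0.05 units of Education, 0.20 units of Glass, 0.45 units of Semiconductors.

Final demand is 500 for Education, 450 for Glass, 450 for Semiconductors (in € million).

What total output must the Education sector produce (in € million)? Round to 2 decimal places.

I − A =
  [   0.95    -0.30    -0.05]
  [  -0.35     0.70    -0.20]
  [  -0.35    -0.05     0.55]
Cofactors of I−A, C_ij = (−1)^(i+j)·(minor ij) (rows/columns in the sector order above):
  C_11 = (0.70)(0.55) − (-0.20)(-0.05) = 0.3750
  C_12 = −[(-0.35)(0.55) − (-0.20)(-0.35)] = 0.2625
  C_13 = (-0.35)(-0.05) − (0.70)(-0.35) = 0.2625
  C_21 = −[(-0.30)(0.55) − (-0.05)(-0.05)] = 0.1675
  C_22 = (0.95)(0.55) − (-0.05)(-0.35) = 0.5050
  C_23 = −[(0.95)(-0.05) − (-0.30)(-0.35)] = 0.1525
  C_31 = (-0.30)(-0.20) − (-0.05)(0.70) = 0.0950
  C_32 = −[(0.95)(-0.20) − (-0.05)(-0.35)] = 0.2075
  C_33 = (0.95)(0.70) − (-0.30)(-0.35) = 0.5600
det(I−A) = Σ_j (I−A)_1j·C_1j = (0.95)(0.3750) + (-0.30)(0.2625) + (-0.05)(0.2625) = 0.264375
adj(I−A) = Cᵀ =
  [ 0.3750   0.1675   0.0950]
  [ 0.2625   0.5050   0.2075]
  [ 0.2625   0.1525   0.5600]
(I − A)⁻¹ = adj(I−A) / det(I−A) ≈
  [   1.4184     0.6336     0.3593]
  [   0.9929     1.9102     0.7849]
  [   0.9929     0.5768     2.1182]
x = (I − A)⁻¹ d = adj(I−A)·d / det(I−A), with det(I−A) = 0.264375:
  x_E = (0.3750·500 + 0.1675·450 + 0.0950·450) / 0.264375 = 305.625 / 0.264375 ≈ 1156.03
  x_G = (0.2625·500 + 0.5050·450 + 0.2075·450) / 0.264375 = 451.875 / 0.264375 ≈ 1709.22
  x_S = (0.2625·500 + 0.1525·450 + 0.5600·450) / 0.264375 = 451.875 / 0.264375 ≈ 1709.22

x_E = 1156.03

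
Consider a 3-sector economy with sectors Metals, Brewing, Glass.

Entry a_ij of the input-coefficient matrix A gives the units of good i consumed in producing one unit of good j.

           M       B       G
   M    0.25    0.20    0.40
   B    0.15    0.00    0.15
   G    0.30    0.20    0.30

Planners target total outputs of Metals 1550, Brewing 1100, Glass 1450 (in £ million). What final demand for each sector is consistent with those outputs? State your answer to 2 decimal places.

I − A =
  [   0.75    -0.20    -0.40]
  [  -0.15     1.00    -0.15]
  [  -0.30    -0.20     0.70]
d = (I − A) x:
  d_M = (+0.75)·1550 + (-0.20)·1100 + (-0.40)·1450 = 362.50
  d_B = (-0.15)·1550 + (+1.00)·1100 + (-0.15)·1450 = 650.00
  d_G = (-0.30)·1550 + (-0.20)·1100 + (+0.70)·1450 = 330.00

d_M = 362.50, d_B = 650.00, d_G = 330.00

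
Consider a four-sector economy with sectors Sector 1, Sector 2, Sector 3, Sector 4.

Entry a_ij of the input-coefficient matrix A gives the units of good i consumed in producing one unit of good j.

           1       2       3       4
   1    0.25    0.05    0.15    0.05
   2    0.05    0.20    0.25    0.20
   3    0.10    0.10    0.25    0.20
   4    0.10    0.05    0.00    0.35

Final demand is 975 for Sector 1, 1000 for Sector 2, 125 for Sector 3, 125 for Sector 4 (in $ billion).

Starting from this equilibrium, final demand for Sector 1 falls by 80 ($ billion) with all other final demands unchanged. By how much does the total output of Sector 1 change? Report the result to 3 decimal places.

Δx_1 = -113.744

I − A =
  [   0.75    -0.05    -0.15    -0.05]
  [  -0.05     0.80    -0.25    -0.20]
  [  -0.10    -0.10     0.75    -0.20]
  [  -0.10    -0.05     0.00     0.65]
Compute the cofactors C_ij = (−1)^(i+j)·(3×3 minor ij) of I−A; the adjugate is their transpose:
adj(I−A) = Cᵀ =
  [ 0.363750   0.037500   0.085250   0.065750]
  [ 0.060625   0.349125   0.128500   0.151625]
  [ 0.072750   0.060250   0.375750   0.139750]
  [ 0.060625   0.032625   0.023000   0.415375]
det(I−A) = Σ_j (I−A)_1j·C_1j = (0.75)(0.363750) + (-0.05)(0.060625) + (-0.15)(0.072750) + (-0.05)(0.060625) = 0.2558375
(I − A)⁻¹ = adj(I−A) / det(I−A) ≈
  [   1.4218     0.1466     0.3332     0.2570]
  [   0.2370     1.3646     0.5023     0.5927]
  [   0.2844     0.2355     1.4687     0.5462]
  [   0.2370     0.1275     0.0899     1.6236]
Δx = (I − A)⁻¹ Δd with Δd having -80 in the Sector 1 component and 0 elsewhere.
So Δx_1 = L_11 · (-80), where L_11 = adj(I−A)_11 / det(I−A) = 0.363750 / 0.2558375.
Δx_1 = 0.363750 × (-80) / 0.2558375 = -29.10 / 0.2558375 ≈ -113.744.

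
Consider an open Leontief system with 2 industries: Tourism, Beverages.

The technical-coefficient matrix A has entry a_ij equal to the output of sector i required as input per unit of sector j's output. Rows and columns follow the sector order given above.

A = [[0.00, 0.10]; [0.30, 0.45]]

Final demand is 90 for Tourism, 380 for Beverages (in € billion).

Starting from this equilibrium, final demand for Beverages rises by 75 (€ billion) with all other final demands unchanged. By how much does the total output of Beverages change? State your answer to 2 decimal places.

Δx_B = 144.23

I − A =
  [   1.00    -0.10]
  [  -0.30     0.55]
det(I−A) = (1.00)(0.55) − (-0.10)(-0.30) = 0.5200
adj(I−A) = [[0.55, 0.10], [0.30, 1.00]]
(I − A)⁻¹ = adj(I−A) / det(I−A) ≈
  [   1.0577     0.1923]
  [   0.5769     1.9231]
Δx = (I − A)⁻¹ Δd with Δd having +75 in the Beverages component and 0 elsewhere.
So Δx_B = L_BB · (+75), where L_BB = adj(I−A)_BB / det(I−A) = 1.00 / 0.5200.
Δx_B = 1.00 × (+75) / 0.5200 = 75.00 / 0.5200 ≈ 144.23.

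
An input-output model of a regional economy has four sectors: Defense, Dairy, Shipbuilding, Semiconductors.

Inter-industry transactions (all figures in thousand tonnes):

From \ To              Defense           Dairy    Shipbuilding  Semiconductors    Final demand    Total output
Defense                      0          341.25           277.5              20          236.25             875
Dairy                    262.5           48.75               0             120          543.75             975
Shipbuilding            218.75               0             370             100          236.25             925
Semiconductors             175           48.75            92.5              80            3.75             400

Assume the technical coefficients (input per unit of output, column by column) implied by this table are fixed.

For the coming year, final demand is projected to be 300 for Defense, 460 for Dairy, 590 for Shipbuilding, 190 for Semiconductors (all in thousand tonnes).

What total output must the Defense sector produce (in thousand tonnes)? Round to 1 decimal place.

Technical coefficients a_ij = z_ij / X_j:
  a_11 = 0/875 = 0.00, a_21 = 262.5/875 = 0.30, a_31 = 218.75/875 = 0.25, a_41 = 175/875 = 0.20
  a_12 = 341.25/975 = 0.35, a_22 = 48.75/975 = 0.05, a_32 = 0/975 = 0.00, a_42 = 48.75/975 = 0.05
  a_13 = 277.5/925 = 0.30, a_23 = 0/925 = 0.00, a_33 = 370/925 = 0.40, a_43 = 92.5/925 = 0.10
  a_14 = 20/400 = 0.05, a_24 = 120/400 = 0.30, a_34 = 100/400 = 0.25, a_44 = 80/400 = 0.20
I − A =
  [   1.00    -0.35    -0.30    -0.05]
  [  -0.30     0.95     0.00    -0.30]
  [  -0.25     0.00     0.60    -0.25]
  [  -0.20    -0.05    -0.10     0.80]
Compute the cofactors C_ij = (−1)^(i+j)·(3×3 minor ij) of I−A; the adjugate is their transpose:
adj(I−A) = Cᵀ =
  [ 0.423250   0.164500   0.238750   0.162750]
  [ 0.180000   0.372750   0.121500   0.189000]
  [ 0.237500   0.100625   0.629750   0.249375]
  [ 0.146750   0.077000   0.146000   0.435750]
det(I−A) = Σ_j (I−A)_1j·C_1j = (1.00)(0.423250) + (-0.35)(0.180000) + (-0.30)(0.237500) + (-0.05)(0.146750) = 0.2816625
(I − A)⁻¹ = adj(I−A) / det(I−A) ≈
  [   1.5027     0.5840     0.8476     0.5778]
  [   0.6391     1.3234     0.4314     0.6710]
  [   0.8432     0.3573     2.2358     0.8854]
  [   0.5210     0.2734     0.5184     1.5471]
x = (I − A)⁻¹ d = adj(I−A)·d / det(I−A), with det(I−A) = 0.2816625:
  x_1 = (0.423250·300 + 0.164500·460 + 0.238750·590 + 0.162750·190) / 0.2816625 = 374.43 / 0.2816625 ≈ 1329.4
  x_2 = (0.180000·300 + 0.372750·460 + 0.121500·590 + 0.189000·190) / 0.2816625 = 333.06 / 0.2816625 ≈ 1182.5
  x_3 = (0.237500·300 + 0.100625·460 + 0.629750·590 + 0.249375·190) / 0.2816625 = 536.47125 / 0.2816625 ≈ 1904.7
  x_4 = (0.146750·300 + 0.077000·460 + 0.146000·590 + 0.435750·190) / 0.2816625 = 248.3775 / 0.2816625 ≈ 881.8

x_1 = 1329.4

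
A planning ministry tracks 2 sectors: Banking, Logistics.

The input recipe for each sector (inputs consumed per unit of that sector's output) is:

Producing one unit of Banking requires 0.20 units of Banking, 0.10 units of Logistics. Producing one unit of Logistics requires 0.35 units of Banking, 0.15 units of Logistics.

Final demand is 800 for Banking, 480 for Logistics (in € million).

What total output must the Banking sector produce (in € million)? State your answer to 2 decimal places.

I − A =
  [   0.80    -0.35]
  [  -0.10     0.85]
det(I−A) = (0.80)(0.85) − (-0.35)(-0.10) = 0.6450
adj(I−A) = [[0.85, 0.35], [0.10, 0.80]]
(I − A)⁻¹ = adj(I−A) / det(I−A) ≈
  [   1.3178     0.5426]
  [   0.1550     1.2403]
x = (I − A)⁻¹ d = adj(I−A)·d / det(I−A), with det(I−A) = 0.6450:
  x_B = (0.85·800 + 0.35·480) / 0.6450 = 848.00 / 0.6450 ≈ 1314.73
  x_L = (0.10·800 + 0.80·480) / 0.6450 = 464.00 / 0.6450 ≈ 719.38

x_B = 1314.73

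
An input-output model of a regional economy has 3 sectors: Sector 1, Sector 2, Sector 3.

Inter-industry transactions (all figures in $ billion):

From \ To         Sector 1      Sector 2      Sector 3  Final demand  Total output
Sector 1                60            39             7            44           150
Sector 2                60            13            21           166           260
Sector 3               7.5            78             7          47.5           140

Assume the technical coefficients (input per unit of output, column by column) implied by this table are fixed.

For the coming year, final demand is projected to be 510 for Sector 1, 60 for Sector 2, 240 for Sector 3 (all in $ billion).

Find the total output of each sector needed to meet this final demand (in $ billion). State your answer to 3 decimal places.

x_1 = 1034.766, x_2 = 576.060, x_3 = 489.007

Technical coefficients a_ij = z_ij / X_j:
  a_11 = 60/150 = 0.40, a_21 = 60/150 = 0.40, a_31 = 7.5/150 = 0.05
  a_12 = 39/260 = 0.15, a_22 = 13/260 = 0.05, a_32 = 78/260 = 0.30
  a_13 = 7/140 = 0.05, a_23 = 21/140 = 0.15, a_33 = 7/140 = 0.05
I − A =
  [   0.60    -0.15    -0.05]
  [  -0.40     0.95    -0.15]
  [  -0.05    -0.30     0.95]
Cofactors of I−A, C_ij = (−1)^(i+j)·(minor ij) (rows/columns in the sector order above):
  C_11 = (0.95)(0.95) − (-0.15)(-0.30) = 0.8575
  C_12 = −[(-0.40)(0.95) − (-0.15)(-0.05)] = 0.3875
  C_13 = (-0.40)(-0.30) − (0.95)(-0.05) = 0.1675
  C_21 = −[(-0.15)(0.95) − (-0.05)(-0.30)] = 0.1575
  C_22 = (0.60)(0.95) − (-0.05)(-0.05) = 0.5675
  C_23 = −[(0.60)(-0.30) − (-0.15)(-0.05)] = 0.1875
  C_31 = (-0.15)(-0.15) − (-0.05)(0.95) = 0.0700
  C_32 = −[(0.60)(-0.15) − (-0.05)(-0.40)] = 0.1100
  C_33 = (0.60)(0.95) − (-0.15)(-0.40) = 0.5100
det(I−A) = Σ_j (I−A)_1j·C_1j = (0.60)(0.8575) + (-0.15)(0.3875) + (-0.05)(0.1675) = 0.4480
adj(I−A) = Cᵀ =
  [ 0.8575   0.1575   0.0700]
  [ 0.3875   0.5675   0.1100]
  [ 0.1675   0.1875   0.5100]
(I − A)⁻¹ = adj(I−A) / det(I−A) ≈
  [   1.9141     0.3516     0.1563]
  [   0.8650     1.2667     0.2455]
  [   0.3739     0.4185     1.1384]
x = (I − A)⁻¹ d = adj(I−A)·d / det(I−A), with det(I−A) = 0.4480:
  x_1 = (0.8575·510 + 0.1575·60 + 0.0700·240) / 0.4480 = 463.575 / 0.4480 ≈ 1034.766
  x_2 = (0.3875·510 + 0.5675·60 + 0.1100·240) / 0.4480 = 258.075 / 0.4480 ≈ 576.060
  x_3 = (0.1675·510 + 0.1875·60 + 0.5100·240) / 0.4480 = 219.075 / 0.4480 ≈ 489.007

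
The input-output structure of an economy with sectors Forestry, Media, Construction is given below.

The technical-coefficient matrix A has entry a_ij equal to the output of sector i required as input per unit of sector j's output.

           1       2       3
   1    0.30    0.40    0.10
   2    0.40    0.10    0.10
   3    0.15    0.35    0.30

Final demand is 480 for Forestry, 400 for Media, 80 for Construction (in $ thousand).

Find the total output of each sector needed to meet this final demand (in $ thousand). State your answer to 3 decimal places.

x_1 = 1557.196, x_2 = 1256.089, x_3 = 1076.015

I − A =
  [   0.70    -0.40    -0.10]
  [  -0.40     0.90    -0.10]
  [  -0.15    -0.35     0.70]
Cofactors of I−A, C_ij = (−1)^(i+j)·(minor ij) (rows/columns in the sector order above):
  C_11 = (0.90)(0.70) − (-0.10)(-0.35) = 0.5950
  C_12 = −[(-0.40)(0.70) − (-0.10)(-0.15)] = 0.2950
  C_13 = (-0.40)(-0.35) − (0.90)(-0.15) = 0.2750
  C_21 = −[(-0.40)(0.70) − (-0.10)(-0.35)] = 0.3150
  C_22 = (0.70)(0.70) − (-0.10)(-0.15) = 0.4750
  C_23 = −[(0.70)(-0.35) − (-0.40)(-0.15)] = 0.3050
  C_31 = (-0.40)(-0.10) − (-0.10)(0.90) = 0.1300
  C_32 = −[(0.70)(-0.10) − (-0.10)(-0.40)] = 0.1100
  C_33 = (0.70)(0.90) − (-0.40)(-0.40) = 0.4700
det(I−A) = Σ_j (I−A)_1j·C_1j = (0.70)(0.5950) + (-0.40)(0.2950) + (-0.10)(0.2750) = 0.2710
adj(I−A) = Cᵀ =
  [ 0.5950   0.3150   0.1300]
  [ 0.2950   0.4750   0.1100]
  [ 0.2750   0.3050   0.4700]
(I − A)⁻¹ = adj(I−A) / det(I−A) ≈
  [   2.1956     1.1624     0.4797]
  [   1.0886     1.7528     0.4059]
  [   1.0148     1.1255     1.7343]
x = (I − A)⁻¹ d = adj(I−A)·d / det(I−A), with det(I−A) = 0.2710:
  x_1 = (0.5950·480 + 0.3150·400 + 0.1300·80) / 0.2710 = 422.00 / 0.2710 ≈ 1557.196
  x_2 = (0.2950·480 + 0.4750·400 + 0.1100·80) / 0.2710 = 340.40 / 0.2710 ≈ 1256.089
  x_3 = (0.2750·480 + 0.3050·400 + 0.4700·80) / 0.2710 = 291.60 / 0.2710 ≈ 1076.015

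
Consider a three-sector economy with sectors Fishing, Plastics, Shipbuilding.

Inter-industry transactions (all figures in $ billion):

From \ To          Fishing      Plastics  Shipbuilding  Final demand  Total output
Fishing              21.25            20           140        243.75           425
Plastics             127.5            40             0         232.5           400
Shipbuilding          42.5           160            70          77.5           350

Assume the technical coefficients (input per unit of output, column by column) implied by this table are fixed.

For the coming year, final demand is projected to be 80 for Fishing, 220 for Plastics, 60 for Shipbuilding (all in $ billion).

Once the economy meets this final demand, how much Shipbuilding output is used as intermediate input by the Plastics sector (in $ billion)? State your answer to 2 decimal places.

Technical coefficients a_ij = z_ij / X_j:
  a_11 = 21.25/425 = 0.05, a_21 = 127.5/425 = 0.30, a_31 = 42.5/425 = 0.10
  a_12 = 20/400 = 0.05, a_22 = 40/400 = 0.10, a_32 = 160/400 = 0.40
  a_13 = 140/350 = 0.40, a_23 = 0/350 = 0.00, a_33 = 70/350 = 0.20
I − A =
  [   0.95    -0.05    -0.40]
  [  -0.30     0.90     0.00]
  [  -0.10    -0.40     0.80]
Cofactors of I−A, C_ij = (−1)^(i+j)·(minor ij) (rows/columns in the sector order above):
  C_11 = (0.90)(0.80) − (0.00)(-0.40) = 0.7200
  C_12 = −[(-0.30)(0.80) − (0.00)(-0.10)] = 0.2400
  C_13 = (-0.30)(-0.40) − (0.90)(-0.10) = 0.2100
  C_21 = −[(-0.05)(0.80) − (-0.40)(-0.40)] = 0.2000
  C_22 = (0.95)(0.80) − (-0.40)(-0.10) = 0.7200
  C_23 = −[(0.95)(-0.40) − (-0.05)(-0.10)] = 0.3850
  C_31 = (-0.05)(0.00) − (-0.40)(0.90) = 0.3600
  C_32 = −[(0.95)(0.00) − (-0.40)(-0.30)] = 0.1200
  C_33 = (0.95)(0.90) − (-0.05)(-0.30) = 0.8400
det(I−A) = Σ_j (I−A)_1j·C_1j = (0.95)(0.7200) + (-0.05)(0.2400) + (-0.40)(0.2100) = 0.5880
adj(I−A) = Cᵀ =
  [ 0.7200   0.2000   0.3600]
  [ 0.2400   0.7200   0.1200]
  [ 0.2100   0.3850   0.8400]
(I − A)⁻¹ = adj(I−A) / det(I−A) ≈
  [   1.2245     0.3401     0.6122]
  [   0.4082     1.2245     0.2041]
  [   0.3571     0.6548     1.4286]
First solve x = (I − A)⁻¹ d = adj(I−A)·d / det(I−A); in particular x_2 = (0.2400·80 + 0.7200·220 + 0.1200·60) / 0.5880 = 184.80 / 0.5880 ≈ 314.2857.
Intermediate flow from 3 to 2: z_32 = a_32 · x_2 = 0.40 × 184.80 / 0.5880 = 73.92 / 0.5880 ≈ 125.71.

z_32 = 125.71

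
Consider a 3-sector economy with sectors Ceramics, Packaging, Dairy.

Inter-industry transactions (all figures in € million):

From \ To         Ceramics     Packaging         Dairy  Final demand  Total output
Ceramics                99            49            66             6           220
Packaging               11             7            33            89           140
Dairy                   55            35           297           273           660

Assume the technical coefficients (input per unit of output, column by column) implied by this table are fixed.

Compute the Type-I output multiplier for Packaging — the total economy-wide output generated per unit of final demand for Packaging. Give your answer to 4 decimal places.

Technical coefficients a_ij = z_ij / X_j:
  a_CC = 99/220 = 0.45, a_PC = 11/220 = 0.05, a_DC = 55/220 = 0.25
  a_CP = 49/140 = 0.35, a_PP = 7/140 = 0.05, a_DP = 35/140 = 0.25
  a_CD = 66/660 = 0.10, a_PD = 33/660 = 0.05, a_DD = 297/660 = 0.45
I − A =
  [   0.55    -0.35    -0.10]
  [  -0.05     0.95    -0.05]
  [  -0.25    -0.25     0.55]
Cofactors of I−A, C_ij = (−1)^(i+j)·(minor ij) (rows/columns in the sector order above):
  C_11 = (0.95)(0.55) − (-0.05)(-0.25) = 0.5100
  C_12 = −[(-0.05)(0.55) − (-0.05)(-0.25)] = 0.0400
  C_13 = (-0.05)(-0.25) − (0.95)(-0.25) = 0.2500
  C_21 = −[(-0.35)(0.55) − (-0.10)(-0.25)] = 0.2175
  C_22 = (0.55)(0.55) − (-0.10)(-0.25) = 0.2775
  C_23 = −[(0.55)(-0.25) − (-0.35)(-0.25)] = 0.2250
  C_31 = (-0.35)(-0.05) − (-0.10)(0.95) = 0.1125
  C_32 = −[(0.55)(-0.05) − (-0.10)(-0.05)] = 0.0325
  C_33 = (0.55)(0.95) − (-0.35)(-0.05) = 0.5050
det(I−A) = Σ_j (I−A)_1j·C_1j = (0.55)(0.5100) + (-0.35)(0.0400) + (-0.10)(0.2500) = 0.2415
adj(I−A) = Cᵀ =
  [ 0.5100   0.2175   0.1125]
  [ 0.0400   0.2775   0.0325]
  [ 0.2500   0.2250   0.5050]
(I − A)⁻¹ = adj(I−A) / det(I−A) ≈
  [   2.11180     0.90062     0.46584]
  [   0.16563     1.14907     0.13458]
  [   1.03520     0.93168     2.09110]
The output multiplier for sector j is the column-j sum of the Leontief inverse (I − A)⁻¹ = adj(I−A) / det(I−A).
Column P of adj(I−A): (0.2175, 0.2775, 0.2250); det(I−A) = 0.2415.
m_P = (0.2175 + 0.2775 + 0.2250) / 0.2415 = 0.72 / 0.2415 ≈ 2.9814.

m_P = 2.9814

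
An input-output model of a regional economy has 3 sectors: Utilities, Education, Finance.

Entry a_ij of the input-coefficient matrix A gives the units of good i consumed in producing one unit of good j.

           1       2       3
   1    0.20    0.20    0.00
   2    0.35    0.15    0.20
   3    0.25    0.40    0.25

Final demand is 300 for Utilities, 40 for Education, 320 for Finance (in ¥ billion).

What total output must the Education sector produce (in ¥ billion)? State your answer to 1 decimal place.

x_2 = 440.5

I − A =
  [   0.80    -0.20     0.00]
  [  -0.35     0.85    -0.20]
  [  -0.25    -0.40     0.75]
Cofactors of I−A, C_ij = (−1)^(i+j)·(minor ij) (rows/columns in the sector order above):
  C_11 = (0.85)(0.75) − (-0.20)(-0.40) = 0.5575
  C_12 = −[(-0.35)(0.75) − (-0.20)(-0.25)] = 0.3125
  C_13 = (-0.35)(-0.40) − (0.85)(-0.25) = 0.3525
  C_21 = −[(-0.20)(0.75) − (0.00)(-0.40)] = 0.1500
  C_22 = (0.80)(0.75) − (0.00)(-0.25) = 0.6000
  C_23 = −[(0.80)(-0.40) − (-0.20)(-0.25)] = 0.3700
  C_31 = (-0.20)(-0.20) − (0.00)(0.85) = 0.0400
  C_32 = −[(0.80)(-0.20) − (0.00)(-0.35)] = 0.1600
  C_33 = (0.80)(0.85) − (-0.20)(-0.35) = 0.6100
det(I−A) = Σ_j (I−A)_1j·C_1j = (0.80)(0.5575) + (-0.20)(0.3125) + (0.00)(0.3525) = 0.3835
adj(I−A) = Cᵀ =
  [ 0.5575   0.1500   0.0400]
  [ 0.3125   0.6000   0.1600]
  [ 0.3525   0.3700   0.6100]
(I − A)⁻¹ = adj(I−A) / det(I−A) ≈
  [   1.4537     0.3911     0.1043]
  [   0.8149     1.5645     0.4172]
  [   0.9192     0.9648     1.5906]
x = (I − A)⁻¹ d = adj(I−A)·d / det(I−A), with det(I−A) = 0.3835:
  x_1 = (0.5575·300 + 0.1500·40 + 0.0400·320) / 0.3835 = 186.05 / 0.3835 ≈ 485.1
  x_2 = (0.3125·300 + 0.6000·40 + 0.1600·320) / 0.3835 = 168.95 / 0.3835 ≈ 440.5
  x_3 = (0.3525·300 + 0.3700·40 + 0.6100·320) / 0.3835 = 315.75 / 0.3835 ≈ 823.3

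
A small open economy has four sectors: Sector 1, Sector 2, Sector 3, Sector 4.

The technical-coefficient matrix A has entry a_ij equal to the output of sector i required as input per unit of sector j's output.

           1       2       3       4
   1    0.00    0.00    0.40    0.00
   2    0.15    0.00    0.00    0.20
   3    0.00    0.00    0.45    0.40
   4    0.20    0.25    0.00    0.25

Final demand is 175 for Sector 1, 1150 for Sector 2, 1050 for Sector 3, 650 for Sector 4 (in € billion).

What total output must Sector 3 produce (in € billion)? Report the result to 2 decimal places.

I − A =
  [   1.00     0.00    -0.40     0.00]
  [  -0.15     1.00     0.00    -0.20]
  [   0.00     0.00     0.55    -0.40]
  [  -0.20    -0.25     0.00     0.75]
Compute the cofactors C_ij = (−1)^(i+j)·(3×3 minor ij) of I−A; the adjugate is their transpose:
adj(I−A) = Cᵀ =
  [ 0.385000   0.040000   0.280000   0.160000]
  [ 0.083875   0.380500   0.061000   0.134000]
  [ 0.095000   0.100000   0.700000   0.400000]
  [ 0.130625   0.137500   0.095000   0.550000]
det(I−A) = Σ_j (I−A)_1j·C_1j = (1.00)(0.385000) + (0.00)(0.083875) + (-0.40)(0.095000) + (0.00)(0.130625) = 0.3470
(I − A)⁻¹ = adj(I−A) / det(I−A) ≈
  [   1.1095     0.1153     0.8069     0.4611]
  [   0.2417     1.0965     0.1758     0.3862]
  [   0.2738     0.2882     2.0173     1.1527]
  [   0.3764     0.3963     0.2738     1.5850]
x = (I − A)⁻¹ d = adj(I−A)·d / det(I−A), with det(I−A) = 0.3470:
  x_1 = (0.385000·175 + 0.040000·1150 + 0.280000·1050 + 0.160000·650) / 0.3470 = 511.375 / 0.3470 ≈ 1473.70
  x_2 = (0.083875·175 + 0.380500·1150 + 0.061000·1050 + 0.134000·650) / 0.3470 = 603.403125 / 0.3470 ≈ 1738.91
  x_3 = (0.095000·175 + 0.100000·1150 + 0.700000·1050 + 0.400000·650) / 0.3470 = 1126.625 / 0.3470 ≈ 3246.76
  x_4 = (0.130625·175 + 0.137500·1150 + 0.095000·1050 + 0.550000·650) / 0.3470 = 638.234375 / 0.3470 ≈ 1839.29

x_3 = 3246.76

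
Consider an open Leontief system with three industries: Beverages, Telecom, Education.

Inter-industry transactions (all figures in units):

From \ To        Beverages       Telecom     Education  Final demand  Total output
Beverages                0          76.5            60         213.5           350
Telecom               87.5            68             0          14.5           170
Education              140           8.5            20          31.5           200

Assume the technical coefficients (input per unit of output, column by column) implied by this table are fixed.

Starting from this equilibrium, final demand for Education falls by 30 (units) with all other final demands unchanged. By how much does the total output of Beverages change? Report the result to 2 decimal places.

Technical coefficients a_ij = z_ij / X_j:
  a_11 = 0/350 = 0.00, a_21 = 87.5/350 = 0.25, a_31 = 140/350 = 0.40
  a_12 = 76.5/170 = 0.45, a_22 = 68/170 = 0.40, a_32 = 8.5/170 = 0.05
  a_13 = 60/200 = 0.30, a_23 = 0/200 = 0.00, a_33 = 20/200 = 0.10
I − A =
  [   1.00    -0.45    -0.30]
  [  -0.25     0.60     0.00]
  [  -0.40    -0.05     0.90]
Cofactors of I−A, C_ij = (−1)^(i+j)·(minor ij) (rows/columns in the sector order above):
  C_11 = (0.60)(0.90) − (0.00)(-0.05) = 0.5400
  C_12 = −[(-0.25)(0.90) − (0.00)(-0.40)] = 0.2250
  C_13 = (-0.25)(-0.05) − (0.60)(-0.40) = 0.2525
  C_21 = −[(-0.45)(0.90) − (-0.30)(-0.05)] = 0.4200
  C_22 = (1.00)(0.90) − (-0.30)(-0.40) = 0.7800
  C_23 = −[(1.00)(-0.05) − (-0.45)(-0.40)] = 0.2300
  C_31 = (-0.45)(0.00) − (-0.30)(0.60) = 0.1800
  C_32 = −[(1.00)(0.00) − (-0.30)(-0.25)] = 0.0750
  C_33 = (1.00)(0.60) − (-0.45)(-0.25) = 0.4875
det(I−A) = Σ_j (I−A)_1j·C_1j = (1.00)(0.5400) + (-0.45)(0.2250) + (-0.30)(0.2525) = 0.3630
adj(I−A) = Cᵀ =
  [ 0.5400   0.4200   0.1800]
  [ 0.2250   0.7800   0.0750]
  [ 0.2525   0.2300   0.4875]
(I − A)⁻¹ = adj(I−A) / det(I−A) ≈
  [   1.4876     1.1570     0.4959]
  [   0.6198     2.1488     0.2066]
  [   0.6956     0.6336     1.3430]
Δx = (I − A)⁻¹ Δd with Δd having -30 in the Education component and 0 elsewhere.
So Δx_1 = L_13 · (-30), where L_13 = adj(I−A)_13 / det(I−A) = 0.1800 / 0.3630.
Δx_1 = 0.1800 × (-30) / 0.3630 = -5.40 / 0.3630 ≈ -14.88.

Δx_1 = -14.88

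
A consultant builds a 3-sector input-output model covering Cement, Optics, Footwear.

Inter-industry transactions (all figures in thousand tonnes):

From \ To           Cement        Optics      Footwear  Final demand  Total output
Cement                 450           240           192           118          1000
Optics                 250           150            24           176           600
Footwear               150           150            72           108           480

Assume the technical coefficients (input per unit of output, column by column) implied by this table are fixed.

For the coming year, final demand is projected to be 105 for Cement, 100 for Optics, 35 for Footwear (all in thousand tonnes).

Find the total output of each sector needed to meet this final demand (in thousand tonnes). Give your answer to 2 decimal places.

Technical coefficients a_ij = z_ij / X_j:
  a_CC = 450/1000 = 0.45, a_OC = 250/1000 = 0.25, a_FC = 150/1000 = 0.15
  a_CO = 240/600 = 0.40, a_OO = 150/600 = 0.25, a_FO = 150/600 = 0.25
  a_CF = 192/480 = 0.40, a_OF = 24/480 = 0.05, a_FF = 72/480 = 0.15
I − A =
  [   0.55    -0.40    -0.40]
  [  -0.25     0.75    -0.05]
  [  -0.15    -0.25     0.85]
Cofactors of I−A, C_ij = (−1)^(i+j)·(minor ij) (rows/columns in the sector order above):
  C_11 = (0.75)(0.85) − (-0.05)(-0.25) = 0.6250
  C_12 = −[(-0.25)(0.85) − (-0.05)(-0.15)] = 0.2200
  C_13 = (-0.25)(-0.25) − (0.75)(-0.15) = 0.1750
  C_21 = −[(-0.40)(0.85) − (-0.40)(-0.25)] = 0.4400
  C_22 = (0.55)(0.85) − (-0.40)(-0.15) = 0.4075
  C_23 = −[(0.55)(-0.25) − (-0.40)(-0.15)] = 0.1975
  C_31 = (-0.40)(-0.05) − (-0.40)(0.75) = 0.3200
  C_32 = −[(0.55)(-0.05) − (-0.40)(-0.25)] = 0.1275
  C_33 = (0.55)(0.75) − (-0.40)(-0.25) = 0.3125
det(I−A) = Σ_j (I−A)_1j·C_1j = (0.55)(0.6250) + (-0.40)(0.2200) + (-0.40)(0.1750) = 0.18575
adj(I−A) = Cᵀ =
  [ 0.6250   0.4400   0.3200]
  [ 0.2200   0.4075   0.1275]
  [ 0.1750   0.1975   0.3125]
(I − A)⁻¹ = adj(I−A) / det(I−A) ≈
  [   3.3647     2.3688     1.7227]
  [   1.1844     2.1938     0.6864]
  [   0.9421     1.0633     1.6824]
x = (I − A)⁻¹ d = adj(I−A)·d / det(I−A), with det(I−A) = 0.18575:
  x_C = (0.6250·105 + 0.4400·100 + 0.3200·35) / 0.18575 = 120.825 / 0.18575 ≈ 650.47
  x_O = (0.2200·105 + 0.4075·100 + 0.1275·35) / 0.18575 = 68.3125 / 0.18575 ≈ 367.77
  x_F = (0.1750·105 + 0.1975·100 + 0.3125·35) / 0.18575 = 49.0625 / 0.18575 ≈ 264.13

x_C = 650.47, x_O = 367.77, x_F = 264.13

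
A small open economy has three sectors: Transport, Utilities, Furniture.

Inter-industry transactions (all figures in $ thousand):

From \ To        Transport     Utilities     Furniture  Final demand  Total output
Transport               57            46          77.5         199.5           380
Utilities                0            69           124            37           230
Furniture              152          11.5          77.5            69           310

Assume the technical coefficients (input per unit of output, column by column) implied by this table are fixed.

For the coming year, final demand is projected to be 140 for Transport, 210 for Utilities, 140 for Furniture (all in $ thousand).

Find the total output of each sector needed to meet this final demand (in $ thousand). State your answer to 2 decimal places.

x_T = 429.41, x_U = 558.82, x_F = 452.94

Technical coefficients a_ij = z_ij / X_j:
  a_TT = 57/380 = 0.15, a_UT = 0/380 = 0.00, a_FT = 152/380 = 0.40
  a_TU = 46/230 = 0.20, a_UU = 69/230 = 0.30, a_FU = 11.5/230 = 0.05
  a_TF = 77.5/310 = 0.25, a_UF = 124/310 = 0.40, a_FF = 77.5/310 = 0.25
I − A =
  [   0.85    -0.20    -0.25]
  [   0.00     0.70    -0.40]
  [  -0.40    -0.05     0.75]
Cofactors of I−A, C_ij = (−1)^(i+j)·(minor ij) (rows/columns in the sector order above):
  C_11 = (0.70)(0.75) − (-0.40)(-0.05) = 0.5050
  C_12 = −[(0.00)(0.75) − (-0.40)(-0.40)] = 0.1600
  C_13 = (0.00)(-0.05) − (0.70)(-0.40) = 0.2800
  C_21 = −[(-0.20)(0.75) − (-0.25)(-0.05)] = 0.1625
  C_22 = (0.85)(0.75) − (-0.25)(-0.40) = 0.5375
  C_23 = −[(0.85)(-0.05) − (-0.20)(-0.40)] = 0.1225
  C_31 = (-0.20)(-0.40) − (-0.25)(0.70) = 0.2550
  C_32 = −[(0.85)(-0.40) − (-0.25)(0.00)] = 0.3400
  C_33 = (0.85)(0.70) − (-0.20)(0.00) = 0.5950
det(I−A) = Σ_j (I−A)_1j·C_1j = (0.85)(0.5050) + (-0.20)(0.1600) + (-0.25)(0.2800) = 0.32725
adj(I−A) = Cᵀ =
  [ 0.5050   0.1625   0.2550]
  [ 0.1600   0.5375   0.3400]
  [ 0.2800   0.1225   0.5950]
(I − A)⁻¹ = adj(I−A) / det(I−A) ≈
  [   1.5432     0.4966     0.7792]
  [   0.4889     1.6425     1.0390]
  [   0.8556     0.3743     1.8182]
x = (I − A)⁻¹ d = adj(I−A)·d / det(I−A), with det(I−A) = 0.32725:
  x_T = (0.5050·140 + 0.1625·210 + 0.2550·140) / 0.32725 = 140.525 / 0.32725 ≈ 429.41
  x_U = (0.1600·140 + 0.5375·210 + 0.3400·140) / 0.32725 = 182.875 / 0.32725 ≈ 558.82
  x_F = (0.2800·140 + 0.1225·210 + 0.5950·140) / 0.32725 = 148.225 / 0.32725 ≈ 452.94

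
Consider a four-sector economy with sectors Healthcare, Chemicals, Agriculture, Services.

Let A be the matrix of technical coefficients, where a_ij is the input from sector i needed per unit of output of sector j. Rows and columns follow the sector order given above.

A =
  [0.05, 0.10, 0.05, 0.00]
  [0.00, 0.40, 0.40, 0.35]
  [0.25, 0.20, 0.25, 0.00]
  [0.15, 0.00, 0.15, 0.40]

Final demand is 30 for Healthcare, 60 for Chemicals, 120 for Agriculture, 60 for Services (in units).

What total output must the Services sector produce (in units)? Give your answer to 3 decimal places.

I − A =
  [   0.95    -0.10    -0.05     0.00]
  [   0.00     0.60    -0.40    -0.35]
  [  -0.25    -0.20     0.75     0.00]
  [  -0.15     0.00    -0.15     0.60]
Compute the cofactors C_ij = (−1)^(i+j)·(3×3 minor ij) of I−A; the adjugate is their transpose:
adj(I−A) = Cᵀ =
  [ 0.21150   0.05100   0.04725   0.02975]
  [ 0.11250   0.42000   0.28050   0.24500]
  [ 0.10050   0.12900   0.33675   0.07525]
  [ 0.07800   0.04500   0.09600   0.33400]
det(I−A) = Σ_j (I−A)_1j·C_1j = (0.95)(0.21150) + (-0.10)(0.11250) + (-0.05)(0.10050) + (0.00)(0.07800) = 0.18465
(I − A)⁻¹ = adj(I−A) / det(I−A) ≈
  [   1.1454     0.2762     0.2559     0.1611]
  [   0.6093     2.2746     1.5191     1.3268]
  [   0.5443     0.6986     1.8237     0.4075]
  [   0.4224     0.2437     0.5199     1.8088]
x = (I − A)⁻¹ d = adj(I−A)·d / det(I−A), with det(I−A) = 0.18465:
  x_1 = (0.21150·30 + 0.05100·60 + 0.04725·120 + 0.02975·60) / 0.18465 = 16.86 / 0.18465 ≈ 91.308
  x_2 = (0.11250·30 + 0.42000·60 + 0.28050·120 + 0.24500·60) / 0.18465 = 76.935 / 0.18465 ≈ 416.653
  x_3 = (0.10050·30 + 0.12900·60 + 0.33675·120 + 0.07525·60) / 0.18465 = 55.68 / 0.18465 ≈ 301.543
  x_4 = (0.07800·30 + 0.04500·60 + 0.09600·120 + 0.33400·60) / 0.18465 = 36.60 / 0.18465 ≈ 198.213

x_4 = 198.213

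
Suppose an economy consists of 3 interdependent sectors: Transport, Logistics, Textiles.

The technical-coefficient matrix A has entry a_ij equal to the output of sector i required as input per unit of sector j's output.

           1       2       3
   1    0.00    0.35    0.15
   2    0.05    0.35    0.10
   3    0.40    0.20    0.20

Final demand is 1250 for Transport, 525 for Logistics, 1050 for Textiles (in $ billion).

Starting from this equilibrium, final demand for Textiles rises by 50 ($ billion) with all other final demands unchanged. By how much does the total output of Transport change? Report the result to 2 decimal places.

Δx_1 = 15.35

I − A =
  [   1.00    -0.35    -0.15]
  [  -0.05     0.65    -0.10]
  [  -0.40    -0.20     0.80]
Cofactors of I−A, C_ij = (−1)^(i+j)·(minor ij) (rows/columns in the sector order above):
  C_11 = (0.65)(0.80) − (-0.10)(-0.20) = 0.5000
  C_12 = −[(-0.05)(0.80) − (-0.10)(-0.40)] = 0.0800
  C_13 = (-0.05)(-0.20) − (0.65)(-0.40) = 0.2700
  C_21 = −[(-0.35)(0.80) − (-0.15)(-0.20)] = 0.3100
  C_22 = (1.00)(0.80) − (-0.15)(-0.40) = 0.7400
  C_23 = −[(1.00)(-0.20) − (-0.35)(-0.40)] = 0.3400
  C_31 = (-0.35)(-0.10) − (-0.15)(0.65) = 0.1325
  C_32 = −[(1.00)(-0.10) − (-0.15)(-0.05)] = 0.1075
  C_33 = (1.00)(0.65) − (-0.35)(-0.05) = 0.6325
det(I−A) = Σ_j (I−A)_1j·C_1j = (1.00)(0.5000) + (-0.35)(0.0800) + (-0.15)(0.2700) = 0.4315
adj(I−A) = Cᵀ =
  [ 0.5000   0.3100   0.1325]
  [ 0.0800   0.7400   0.1075]
  [ 0.2700   0.3400   0.6325]
(I − A)⁻¹ = adj(I−A) / det(I−A) ≈
  [   1.1587     0.7184     0.3071]
  [   0.1854     1.7149     0.2491]
  [   0.6257     0.7879     1.4658]
Δx = (I − A)⁻¹ Δd with Δd having +50 in the Textiles component and 0 elsewhere.
So Δx_1 = L_13 · (+50), where L_13 = adj(I−A)_13 / det(I−A) = 0.1325 / 0.4315.
Δx_1 = 0.1325 × (+50) / 0.4315 = 6.625 / 0.4315 ≈ 15.35.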